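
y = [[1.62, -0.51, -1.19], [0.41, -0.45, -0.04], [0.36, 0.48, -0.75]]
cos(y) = [[0.12, 0.52, 0.44], [-0.21, 1.0, 0.20], [-0.23, 0.35, 0.94]]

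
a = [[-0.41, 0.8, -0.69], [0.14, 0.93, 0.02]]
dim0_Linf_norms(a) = [0.41, 0.93, 0.69]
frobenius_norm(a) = 1.47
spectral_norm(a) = 1.34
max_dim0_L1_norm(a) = 1.73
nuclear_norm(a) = 1.96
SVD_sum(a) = [[-0.2,  0.96,  -0.43], [-0.15,  0.72,  -0.32]] + [[-0.21, -0.16, -0.26], [0.29, 0.21, 0.34]]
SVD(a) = [[-0.80,-0.6], [-0.6,0.80]] @ diag([1.3365431773531093, 0.6186698110226935]) @ [[0.18, -0.9, 0.4], [0.58, 0.43, 0.69]]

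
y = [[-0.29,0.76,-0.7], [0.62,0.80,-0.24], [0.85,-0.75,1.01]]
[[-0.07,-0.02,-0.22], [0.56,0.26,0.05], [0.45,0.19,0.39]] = y@[[0.66, 0.2, 0.04], [0.20, 0.22, 0.18], [0.04, 0.18, 0.49]]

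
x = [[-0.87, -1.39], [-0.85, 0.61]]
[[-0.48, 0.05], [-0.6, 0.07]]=x @ [[0.66, -0.07],[-0.07, 0.01]]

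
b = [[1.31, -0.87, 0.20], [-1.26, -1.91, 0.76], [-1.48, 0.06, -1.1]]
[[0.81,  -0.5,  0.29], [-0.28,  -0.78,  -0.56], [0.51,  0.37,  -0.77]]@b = [[1.26, 0.27, -0.54], [1.44, 1.70, -0.03], [1.34, -1.2, 1.23]]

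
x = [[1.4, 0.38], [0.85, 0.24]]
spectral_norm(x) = 1.70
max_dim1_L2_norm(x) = 1.45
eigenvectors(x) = [[0.85,  -0.26], [0.52,  0.96]]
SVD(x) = [[-0.85, -0.52], [-0.52, 0.85]] @ diag([1.698364333645665, 0.007654423578299331]) @ [[-0.96, -0.26], [-0.26, 0.96]]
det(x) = 0.01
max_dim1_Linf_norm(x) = 1.4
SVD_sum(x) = [[1.4, 0.38], [0.85, 0.23]] + [[0.00,-0.00],[-0.00,0.01]]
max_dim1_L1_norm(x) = 1.78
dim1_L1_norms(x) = [1.78, 1.09]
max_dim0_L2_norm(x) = 1.64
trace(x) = 1.64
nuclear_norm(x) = 1.71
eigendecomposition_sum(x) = [[1.40, 0.38], [0.85, 0.23]] + [[0.00, -0.0], [-0.00, 0.01]]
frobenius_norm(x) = 1.70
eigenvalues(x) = [1.63, 0.01]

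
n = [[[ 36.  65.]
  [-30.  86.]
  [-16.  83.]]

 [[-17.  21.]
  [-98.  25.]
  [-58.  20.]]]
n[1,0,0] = -17.0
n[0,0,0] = 36.0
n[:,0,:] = [[36.0, 65.0], [-17.0, 21.0]]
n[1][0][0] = -17.0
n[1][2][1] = 20.0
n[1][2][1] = 20.0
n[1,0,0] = -17.0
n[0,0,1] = 65.0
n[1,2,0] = -58.0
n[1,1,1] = 25.0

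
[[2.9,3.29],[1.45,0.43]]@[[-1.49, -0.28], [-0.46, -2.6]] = [[-5.83, -9.37], [-2.36, -1.52]]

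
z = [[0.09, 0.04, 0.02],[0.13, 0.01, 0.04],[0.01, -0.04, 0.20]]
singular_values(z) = [0.22, 0.15, 0.02]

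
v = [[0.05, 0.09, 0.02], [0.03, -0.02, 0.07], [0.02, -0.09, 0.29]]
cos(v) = [[1.0, -0.00, -0.01],[-0.0, 1.0, -0.01],[-0.0, 0.01, 0.96]]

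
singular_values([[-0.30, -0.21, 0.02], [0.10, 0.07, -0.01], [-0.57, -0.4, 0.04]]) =[0.8, 0.0, 0.0]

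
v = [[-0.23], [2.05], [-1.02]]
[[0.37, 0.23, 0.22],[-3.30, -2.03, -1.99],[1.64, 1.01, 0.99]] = v@ [[-1.61, -0.99, -0.97]]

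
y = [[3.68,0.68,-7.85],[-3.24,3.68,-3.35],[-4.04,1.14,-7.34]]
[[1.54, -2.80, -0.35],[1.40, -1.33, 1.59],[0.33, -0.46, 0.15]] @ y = [[16.15, -9.66, -0.14], [3.04, -2.13, -18.21], [2.1, -1.30, -2.15]]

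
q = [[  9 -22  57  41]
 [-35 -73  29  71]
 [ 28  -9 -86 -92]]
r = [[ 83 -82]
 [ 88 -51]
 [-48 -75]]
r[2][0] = -48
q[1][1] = -73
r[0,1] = -82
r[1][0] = 88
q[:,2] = [57, 29, -86]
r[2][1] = -75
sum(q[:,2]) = 0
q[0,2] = 57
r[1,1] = -51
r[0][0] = 83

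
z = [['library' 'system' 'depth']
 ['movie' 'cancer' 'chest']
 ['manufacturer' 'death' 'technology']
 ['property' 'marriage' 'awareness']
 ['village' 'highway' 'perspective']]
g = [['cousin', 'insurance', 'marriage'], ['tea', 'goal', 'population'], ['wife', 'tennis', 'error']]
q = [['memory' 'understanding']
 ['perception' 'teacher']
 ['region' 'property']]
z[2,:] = ['manufacturer', 'death', 'technology']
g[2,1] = 'tennis'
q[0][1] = 'understanding'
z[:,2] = ['depth', 'chest', 'technology', 'awareness', 'perspective']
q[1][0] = 'perception'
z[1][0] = 'movie'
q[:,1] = ['understanding', 'teacher', 'property']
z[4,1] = 'highway'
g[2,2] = 'error'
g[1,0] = 'tea'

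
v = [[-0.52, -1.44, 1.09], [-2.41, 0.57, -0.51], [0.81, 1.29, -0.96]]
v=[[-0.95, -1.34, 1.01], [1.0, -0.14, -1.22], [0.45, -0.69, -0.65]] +[[0.43,-0.1,0.08], [-3.41,0.71,0.71], [0.36,1.98,-0.31]]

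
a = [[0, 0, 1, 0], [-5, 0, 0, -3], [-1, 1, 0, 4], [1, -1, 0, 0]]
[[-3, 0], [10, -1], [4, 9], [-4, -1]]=a @ [[-2, -1], [2, 0], [-3, 0], [0, 2]]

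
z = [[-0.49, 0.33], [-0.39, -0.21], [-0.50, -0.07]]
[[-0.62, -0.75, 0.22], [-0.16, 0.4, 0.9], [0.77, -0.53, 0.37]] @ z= [[0.49, -0.06],[-0.53, -0.20],[-0.36, 0.34]]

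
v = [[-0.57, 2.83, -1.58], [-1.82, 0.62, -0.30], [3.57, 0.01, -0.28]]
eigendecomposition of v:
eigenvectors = [[-0.04-0.63j, -0.04+0.63j, 0.05+0.00j], [(0.32-0.16j), (0.32+0.16j), (0.49+0j)], [(-0.69+0j), -0.69-0.00j, (0.87+0j)]]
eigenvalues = [(-0.07+3.23j), (-0.07-3.23j), (-0.08+0j)]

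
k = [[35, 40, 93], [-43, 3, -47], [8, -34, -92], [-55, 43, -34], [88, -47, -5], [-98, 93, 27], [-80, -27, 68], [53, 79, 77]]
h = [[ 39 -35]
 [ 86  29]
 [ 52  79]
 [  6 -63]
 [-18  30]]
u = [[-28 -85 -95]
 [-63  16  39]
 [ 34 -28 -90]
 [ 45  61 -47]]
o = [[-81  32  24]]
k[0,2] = 93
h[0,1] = -35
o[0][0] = -81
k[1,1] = 3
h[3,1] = -63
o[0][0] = -81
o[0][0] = -81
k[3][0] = -55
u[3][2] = -47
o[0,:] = [-81, 32, 24]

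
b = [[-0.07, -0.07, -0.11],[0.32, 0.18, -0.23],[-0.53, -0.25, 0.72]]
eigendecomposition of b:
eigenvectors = [[0.08+0.00j, -0.59+0.13j, -0.59-0.13j], [(0.35+0j), (0.77+0j), 0.77-0.00j], [(-0.93+0j), -0.17+0.08j, -0.17-0.08j]]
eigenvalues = [(0.86+0j), (-0.02+0.03j), (-0.02-0.03j)]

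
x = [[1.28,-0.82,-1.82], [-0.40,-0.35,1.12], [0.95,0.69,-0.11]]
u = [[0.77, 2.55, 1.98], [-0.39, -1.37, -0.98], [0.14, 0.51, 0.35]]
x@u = [[1.05, 3.46, 2.7], [-0.01, 0.03, -0.06], [0.45, 1.42, 1.17]]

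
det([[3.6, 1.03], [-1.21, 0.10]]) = 1.606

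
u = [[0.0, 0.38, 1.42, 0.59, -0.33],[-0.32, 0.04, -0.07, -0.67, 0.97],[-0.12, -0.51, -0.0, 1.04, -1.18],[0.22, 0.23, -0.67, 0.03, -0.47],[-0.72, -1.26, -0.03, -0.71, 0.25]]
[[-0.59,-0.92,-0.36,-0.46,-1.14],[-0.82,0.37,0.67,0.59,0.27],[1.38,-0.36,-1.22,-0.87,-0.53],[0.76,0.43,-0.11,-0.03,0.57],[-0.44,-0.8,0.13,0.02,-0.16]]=u@[[-0.31, -0.33, 0.35, 0.04, 0.08], [0.03, 0.63, 0.15, 0.2, 0.3], [-0.85, -0.92, 0.07, -0.17, -0.74], [0.75, 0.58, -0.7, -0.27, -0.35], [-0.49, 0.58, 0.32, 0.41, 0.0]]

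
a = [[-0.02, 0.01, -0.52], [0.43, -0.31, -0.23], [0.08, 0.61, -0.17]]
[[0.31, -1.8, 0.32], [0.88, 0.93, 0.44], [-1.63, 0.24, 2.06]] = a @ [[-0.31, 4.45, 2.72],[-2.80, 0.73, 2.83],[-0.63, 3.31, -0.66]]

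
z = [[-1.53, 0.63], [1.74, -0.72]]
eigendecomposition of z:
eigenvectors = [[-0.66, -0.38], [0.75, -0.92]]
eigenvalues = [-2.25, -0.0]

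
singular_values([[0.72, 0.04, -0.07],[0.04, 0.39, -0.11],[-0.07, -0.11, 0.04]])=[0.74, 0.41, 0.0]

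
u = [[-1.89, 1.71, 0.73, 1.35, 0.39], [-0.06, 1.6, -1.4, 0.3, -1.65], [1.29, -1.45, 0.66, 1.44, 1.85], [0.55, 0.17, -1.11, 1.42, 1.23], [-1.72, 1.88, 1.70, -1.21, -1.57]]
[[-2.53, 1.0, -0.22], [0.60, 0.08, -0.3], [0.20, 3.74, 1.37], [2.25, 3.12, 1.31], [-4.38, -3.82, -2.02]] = u @ [[0.27, 0.6, 0.20], [-0.20, -0.11, -0.12], [-1.73, -0.1, -0.29], [-0.54, 1.71, 0.32], [0.80, 0.22, 0.36]]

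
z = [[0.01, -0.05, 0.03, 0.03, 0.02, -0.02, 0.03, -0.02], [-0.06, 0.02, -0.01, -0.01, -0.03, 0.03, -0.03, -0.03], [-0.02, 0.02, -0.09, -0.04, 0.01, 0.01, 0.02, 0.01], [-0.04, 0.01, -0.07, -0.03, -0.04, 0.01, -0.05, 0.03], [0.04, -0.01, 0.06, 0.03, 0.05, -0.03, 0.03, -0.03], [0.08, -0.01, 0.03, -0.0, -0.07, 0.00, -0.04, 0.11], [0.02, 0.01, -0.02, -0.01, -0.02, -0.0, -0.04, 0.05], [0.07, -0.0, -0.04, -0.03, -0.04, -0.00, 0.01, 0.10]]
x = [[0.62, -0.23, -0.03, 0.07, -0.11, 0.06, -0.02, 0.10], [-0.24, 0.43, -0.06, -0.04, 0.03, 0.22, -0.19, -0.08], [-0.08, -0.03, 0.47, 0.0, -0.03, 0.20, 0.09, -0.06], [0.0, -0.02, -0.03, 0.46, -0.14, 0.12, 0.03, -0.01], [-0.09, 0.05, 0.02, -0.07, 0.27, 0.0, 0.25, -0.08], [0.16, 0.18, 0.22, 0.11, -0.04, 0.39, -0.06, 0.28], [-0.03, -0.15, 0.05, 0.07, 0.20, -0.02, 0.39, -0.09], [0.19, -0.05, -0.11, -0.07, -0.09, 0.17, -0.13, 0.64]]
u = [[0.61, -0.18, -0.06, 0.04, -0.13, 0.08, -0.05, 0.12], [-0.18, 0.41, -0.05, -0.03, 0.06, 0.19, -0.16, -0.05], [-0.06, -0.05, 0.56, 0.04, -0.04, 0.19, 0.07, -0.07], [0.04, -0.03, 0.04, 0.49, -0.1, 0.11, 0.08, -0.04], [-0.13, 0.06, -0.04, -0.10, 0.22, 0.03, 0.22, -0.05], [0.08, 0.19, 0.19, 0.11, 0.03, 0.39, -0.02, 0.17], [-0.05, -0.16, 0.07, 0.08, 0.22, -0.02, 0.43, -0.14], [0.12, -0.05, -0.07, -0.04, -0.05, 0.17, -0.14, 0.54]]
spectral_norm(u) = 0.88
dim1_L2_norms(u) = [0.67, 0.52, 0.61, 0.52, 0.36, 0.52, 0.54, 0.6]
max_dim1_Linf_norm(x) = 0.64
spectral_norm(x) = 0.98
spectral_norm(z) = 0.23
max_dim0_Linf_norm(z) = 0.11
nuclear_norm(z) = 0.61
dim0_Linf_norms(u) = [0.61, 0.41, 0.56, 0.49, 0.22, 0.39, 0.43, 0.54]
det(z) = -0.00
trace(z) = 0.02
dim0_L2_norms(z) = [0.14, 0.06, 0.14, 0.07, 0.11, 0.05, 0.09, 0.17]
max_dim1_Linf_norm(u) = 0.61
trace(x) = 3.67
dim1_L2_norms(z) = [0.08, 0.09, 0.11, 0.11, 0.11, 0.16, 0.07, 0.14]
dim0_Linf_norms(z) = [0.08, 0.05, 0.09, 0.04, 0.07, 0.03, 0.05, 0.11]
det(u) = -0.00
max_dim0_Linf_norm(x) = 0.64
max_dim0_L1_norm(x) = 1.41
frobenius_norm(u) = 1.56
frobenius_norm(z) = 0.32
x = z + u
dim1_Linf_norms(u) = [0.61, 0.41, 0.56, 0.49, 0.22, 0.39, 0.43, 0.54]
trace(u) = 3.65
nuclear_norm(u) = 3.66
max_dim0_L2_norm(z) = 0.17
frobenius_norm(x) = 1.61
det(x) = -0.00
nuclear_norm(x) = 3.80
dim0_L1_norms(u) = [1.27, 1.13, 1.08, 0.93, 0.85, 1.18, 1.17, 1.18]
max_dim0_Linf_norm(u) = 0.61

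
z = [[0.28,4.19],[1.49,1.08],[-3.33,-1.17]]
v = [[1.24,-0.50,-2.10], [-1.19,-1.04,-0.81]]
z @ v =[[-4.64, -4.5, -3.98], [0.56, -1.87, -4.0], [-2.74, 2.88, 7.94]]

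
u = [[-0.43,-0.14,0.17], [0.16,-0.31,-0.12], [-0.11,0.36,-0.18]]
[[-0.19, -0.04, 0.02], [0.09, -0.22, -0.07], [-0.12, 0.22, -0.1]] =u@[[0.53, -0.08, 0.16], [-0.08, 0.63, 0.08], [0.16, 0.08, 0.60]]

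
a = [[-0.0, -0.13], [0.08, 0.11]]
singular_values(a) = [0.18, 0.06]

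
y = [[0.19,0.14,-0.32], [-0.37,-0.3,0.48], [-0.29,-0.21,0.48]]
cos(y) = [[0.96, -0.03, 0.07],  [0.05, 1.03, -0.10],  [0.06, 0.04, 0.89]]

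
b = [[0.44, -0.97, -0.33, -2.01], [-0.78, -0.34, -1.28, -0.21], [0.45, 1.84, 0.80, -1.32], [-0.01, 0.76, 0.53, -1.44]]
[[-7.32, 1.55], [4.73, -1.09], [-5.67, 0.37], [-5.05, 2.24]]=b @[[-2.78, -2.44],[0.96, -1.28],[-2.75, 2.87],[3.02, -1.16]]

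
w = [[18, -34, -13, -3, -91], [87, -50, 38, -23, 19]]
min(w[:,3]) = -23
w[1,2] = 38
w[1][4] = 19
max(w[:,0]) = 87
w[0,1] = -34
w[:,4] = [-91, 19]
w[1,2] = 38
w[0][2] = -13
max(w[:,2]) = 38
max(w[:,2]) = 38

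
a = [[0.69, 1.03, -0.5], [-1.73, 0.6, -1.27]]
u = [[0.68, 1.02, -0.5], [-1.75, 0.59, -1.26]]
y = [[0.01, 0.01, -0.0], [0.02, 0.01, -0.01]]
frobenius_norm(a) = 2.60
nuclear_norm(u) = 3.56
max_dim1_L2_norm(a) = 2.23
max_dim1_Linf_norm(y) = 0.02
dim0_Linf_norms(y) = [0.02, 0.01, 0.01]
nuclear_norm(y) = 0.03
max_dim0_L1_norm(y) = 0.03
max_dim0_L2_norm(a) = 1.86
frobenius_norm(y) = 0.03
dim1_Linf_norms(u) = [1.02, 1.75]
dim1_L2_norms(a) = [1.34, 2.23]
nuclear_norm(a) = 3.57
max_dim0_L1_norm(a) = 2.42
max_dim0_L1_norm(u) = 2.43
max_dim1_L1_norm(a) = 3.6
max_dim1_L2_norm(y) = 0.02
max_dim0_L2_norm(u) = 1.88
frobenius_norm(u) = 2.60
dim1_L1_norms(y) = [0.02, 0.04]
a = u + y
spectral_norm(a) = 2.23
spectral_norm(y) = 0.03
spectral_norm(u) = 2.24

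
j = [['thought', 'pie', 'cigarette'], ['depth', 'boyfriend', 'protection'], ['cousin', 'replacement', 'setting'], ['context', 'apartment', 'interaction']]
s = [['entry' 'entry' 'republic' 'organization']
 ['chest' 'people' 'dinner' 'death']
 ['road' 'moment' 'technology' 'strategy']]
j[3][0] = 'context'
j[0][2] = 'cigarette'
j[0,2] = 'cigarette'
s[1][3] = 'death'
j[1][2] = 'protection'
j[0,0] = 'thought'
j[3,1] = 'apartment'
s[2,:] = ['road', 'moment', 'technology', 'strategy']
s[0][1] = 'entry'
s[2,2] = 'technology'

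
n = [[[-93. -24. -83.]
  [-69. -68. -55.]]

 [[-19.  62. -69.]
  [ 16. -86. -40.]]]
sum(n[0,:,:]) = -392.0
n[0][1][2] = -55.0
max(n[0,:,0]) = -69.0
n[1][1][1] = -86.0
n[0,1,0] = -69.0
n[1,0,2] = -69.0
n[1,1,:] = [16.0, -86.0, -40.0]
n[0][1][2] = -55.0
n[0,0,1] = -24.0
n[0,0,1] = -24.0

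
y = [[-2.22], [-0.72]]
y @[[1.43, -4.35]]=[[-3.17, 9.66], [-1.03, 3.13]]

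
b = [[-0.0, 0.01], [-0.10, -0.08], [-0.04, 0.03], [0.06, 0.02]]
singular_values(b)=[0.14, 0.05]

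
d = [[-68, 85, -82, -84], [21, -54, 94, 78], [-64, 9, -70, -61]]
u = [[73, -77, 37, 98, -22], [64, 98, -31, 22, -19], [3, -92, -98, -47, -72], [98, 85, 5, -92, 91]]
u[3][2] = 5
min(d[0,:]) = -84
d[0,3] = -84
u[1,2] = -31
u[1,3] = 22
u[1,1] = 98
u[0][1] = -77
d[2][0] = -64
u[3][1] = 85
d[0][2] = -82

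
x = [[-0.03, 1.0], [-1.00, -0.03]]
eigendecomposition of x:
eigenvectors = [[0.71+0.00j,  0.71-0.00j], [0.71j,  0.00-0.71j]]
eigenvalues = [(-0.03+1j), (-0.03-1j)]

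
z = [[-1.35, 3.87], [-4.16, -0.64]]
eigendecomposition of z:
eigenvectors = [[-0.06+0.69j, -0.06-0.69j], [-0.72+0.00j, (-0.72-0j)]]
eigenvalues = [(-0.99+4j), (-0.99-4j)]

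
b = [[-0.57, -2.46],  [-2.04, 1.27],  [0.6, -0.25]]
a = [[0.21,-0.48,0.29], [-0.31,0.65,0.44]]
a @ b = [[1.03, -1.20],[-0.89, 1.48]]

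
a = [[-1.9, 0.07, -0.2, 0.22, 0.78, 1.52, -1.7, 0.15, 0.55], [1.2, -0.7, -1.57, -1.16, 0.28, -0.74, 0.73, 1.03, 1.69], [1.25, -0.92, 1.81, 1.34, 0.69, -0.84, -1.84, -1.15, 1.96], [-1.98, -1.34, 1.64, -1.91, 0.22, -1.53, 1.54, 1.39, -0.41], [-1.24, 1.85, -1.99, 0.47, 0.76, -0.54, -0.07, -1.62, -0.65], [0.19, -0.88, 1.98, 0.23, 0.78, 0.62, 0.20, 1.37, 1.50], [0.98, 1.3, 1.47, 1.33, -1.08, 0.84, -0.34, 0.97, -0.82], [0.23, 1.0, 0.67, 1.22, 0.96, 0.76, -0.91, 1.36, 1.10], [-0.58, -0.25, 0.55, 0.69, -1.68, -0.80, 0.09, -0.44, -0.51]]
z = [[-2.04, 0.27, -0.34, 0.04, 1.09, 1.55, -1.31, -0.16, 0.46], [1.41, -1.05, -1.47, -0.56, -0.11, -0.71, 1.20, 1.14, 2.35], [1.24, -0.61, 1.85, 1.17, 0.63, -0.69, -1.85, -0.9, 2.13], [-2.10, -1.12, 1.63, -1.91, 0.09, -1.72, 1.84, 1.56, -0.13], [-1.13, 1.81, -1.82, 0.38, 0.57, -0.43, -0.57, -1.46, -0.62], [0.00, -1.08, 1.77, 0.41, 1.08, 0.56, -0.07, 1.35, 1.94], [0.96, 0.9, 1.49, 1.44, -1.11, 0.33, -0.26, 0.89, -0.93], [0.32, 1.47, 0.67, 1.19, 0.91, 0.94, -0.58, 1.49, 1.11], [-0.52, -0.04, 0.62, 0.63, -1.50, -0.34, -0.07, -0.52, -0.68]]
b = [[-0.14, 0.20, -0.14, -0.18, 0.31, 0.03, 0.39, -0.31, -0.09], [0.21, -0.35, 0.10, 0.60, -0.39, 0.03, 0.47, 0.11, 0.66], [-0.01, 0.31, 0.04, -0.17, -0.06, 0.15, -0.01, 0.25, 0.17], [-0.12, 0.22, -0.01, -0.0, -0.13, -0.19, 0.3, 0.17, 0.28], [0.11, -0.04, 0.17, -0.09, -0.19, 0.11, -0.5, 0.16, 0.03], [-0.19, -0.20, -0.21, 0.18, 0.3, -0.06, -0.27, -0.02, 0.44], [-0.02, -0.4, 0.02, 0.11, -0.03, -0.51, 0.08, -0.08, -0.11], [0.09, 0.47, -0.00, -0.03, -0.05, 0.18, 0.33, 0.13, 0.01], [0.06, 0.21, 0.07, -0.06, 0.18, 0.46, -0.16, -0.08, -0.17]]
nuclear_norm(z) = 25.96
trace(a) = -0.81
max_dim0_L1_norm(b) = 2.51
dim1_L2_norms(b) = [0.68, 1.17, 0.49, 0.56, 0.61, 0.72, 0.68, 0.63, 0.6]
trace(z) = -1.47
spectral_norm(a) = 5.46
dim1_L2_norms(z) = [3.15, 3.79, 4.04, 4.56, 3.37, 3.4, 3.02, 3.1, 2.04]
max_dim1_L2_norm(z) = 4.56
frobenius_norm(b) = 2.12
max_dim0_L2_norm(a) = 4.39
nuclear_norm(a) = 25.93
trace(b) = -0.66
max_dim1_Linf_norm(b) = 0.66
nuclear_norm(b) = 4.93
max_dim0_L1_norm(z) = 11.66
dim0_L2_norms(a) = [3.67, 3.18, 4.39, 3.29, 2.7, 2.92, 3.19, 3.44, 3.46]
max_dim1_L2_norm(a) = 4.35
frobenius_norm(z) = 10.35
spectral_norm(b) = 1.31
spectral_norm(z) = 5.59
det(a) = 600.61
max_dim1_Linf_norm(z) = 2.35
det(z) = -319.91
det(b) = 0.00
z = a + b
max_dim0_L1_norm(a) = 11.88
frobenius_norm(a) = 10.17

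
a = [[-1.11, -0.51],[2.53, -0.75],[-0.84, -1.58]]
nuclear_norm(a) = 4.71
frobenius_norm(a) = 3.41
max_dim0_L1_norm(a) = 4.48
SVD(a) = [[-0.38, -0.28],  [0.88, -0.41],  [-0.29, -0.87]] @ diag([2.887664023778006, 1.8218113200269173]) @ [[1.00, -0.0], [0.00, 1.0]]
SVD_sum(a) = [[-1.11,0.00], [2.53,-0.00], [-0.84,0.00]] + [[-0.0, -0.51], [-0.00, -0.75], [-0.0, -1.58]]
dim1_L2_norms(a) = [1.22, 2.64, 1.79]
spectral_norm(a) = 2.89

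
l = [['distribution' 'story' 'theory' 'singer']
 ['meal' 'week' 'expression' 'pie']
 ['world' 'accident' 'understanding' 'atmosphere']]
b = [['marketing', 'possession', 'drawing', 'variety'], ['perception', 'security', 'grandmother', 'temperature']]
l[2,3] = 'atmosphere'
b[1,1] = 'security'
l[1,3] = 'pie'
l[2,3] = 'atmosphere'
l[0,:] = ['distribution', 'story', 'theory', 'singer']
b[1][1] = 'security'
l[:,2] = ['theory', 'expression', 'understanding']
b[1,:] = ['perception', 'security', 'grandmother', 'temperature']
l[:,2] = ['theory', 'expression', 'understanding']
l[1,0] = 'meal'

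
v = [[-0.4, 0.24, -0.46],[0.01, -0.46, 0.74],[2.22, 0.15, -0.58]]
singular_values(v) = [2.32, 1.04, 0.06]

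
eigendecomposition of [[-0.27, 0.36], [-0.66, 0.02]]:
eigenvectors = [[(-0.18+0.57j), (-0.18-0.57j)], [(-0.8+0j), (-0.8-0j)]]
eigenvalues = [(-0.12+0.47j), (-0.12-0.47j)]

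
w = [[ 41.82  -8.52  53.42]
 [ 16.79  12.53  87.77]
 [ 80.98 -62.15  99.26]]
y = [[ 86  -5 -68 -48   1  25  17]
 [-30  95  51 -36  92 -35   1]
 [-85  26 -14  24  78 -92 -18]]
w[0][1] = -8.52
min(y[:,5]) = -92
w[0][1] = -8.52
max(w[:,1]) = 12.53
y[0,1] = -5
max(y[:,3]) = 24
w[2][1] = -62.15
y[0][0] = 86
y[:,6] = [17, 1, -18]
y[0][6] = 17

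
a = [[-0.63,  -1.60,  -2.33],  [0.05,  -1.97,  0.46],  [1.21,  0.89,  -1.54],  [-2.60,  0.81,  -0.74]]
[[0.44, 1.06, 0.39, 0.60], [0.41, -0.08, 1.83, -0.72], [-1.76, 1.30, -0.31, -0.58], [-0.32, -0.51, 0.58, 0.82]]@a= [[-1.31, -1.96, -1.58], [3.82, 0.55, -3.28], [2.31, -0.49, 5.61], [-1.25, 2.70, -0.99]]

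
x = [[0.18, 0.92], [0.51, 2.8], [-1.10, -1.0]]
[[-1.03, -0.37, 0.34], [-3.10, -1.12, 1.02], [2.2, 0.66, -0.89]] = x@ [[-1.19,-0.28,0.57], [-0.89,-0.35,0.26]]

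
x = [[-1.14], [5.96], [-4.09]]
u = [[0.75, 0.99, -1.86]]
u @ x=[[12.65]]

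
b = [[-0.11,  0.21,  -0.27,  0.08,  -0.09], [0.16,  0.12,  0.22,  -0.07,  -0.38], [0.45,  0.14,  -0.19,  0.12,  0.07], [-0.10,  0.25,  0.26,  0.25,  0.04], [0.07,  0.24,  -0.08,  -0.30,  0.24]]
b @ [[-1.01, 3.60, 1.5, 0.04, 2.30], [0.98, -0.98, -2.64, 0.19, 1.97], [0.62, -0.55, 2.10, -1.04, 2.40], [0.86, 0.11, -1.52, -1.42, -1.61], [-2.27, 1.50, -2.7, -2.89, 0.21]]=[[0.42,-0.58,-1.16,0.46,-0.64], [0.89,-0.24,1.52,1.00,1.17], [-0.49,1.71,-0.47,-0.13,0.68], [0.63,-0.66,-0.75,-0.70,0.49], [-0.69,0.39,-0.89,-0.14,0.98]]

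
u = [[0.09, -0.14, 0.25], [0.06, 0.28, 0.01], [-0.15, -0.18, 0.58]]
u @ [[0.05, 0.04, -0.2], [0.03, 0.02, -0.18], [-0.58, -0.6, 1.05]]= [[-0.14, -0.15, 0.27], [0.01, 0.00, -0.05], [-0.35, -0.36, 0.67]]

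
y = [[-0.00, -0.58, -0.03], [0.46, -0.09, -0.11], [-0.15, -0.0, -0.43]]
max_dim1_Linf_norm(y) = 0.58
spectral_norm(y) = 0.60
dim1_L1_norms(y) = [0.61, 0.66, 0.58]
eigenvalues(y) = [(-0.03+0.52j), (-0.03-0.52j), (-0.46+0j)]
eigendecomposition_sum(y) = [[0.26j, -0.28-0.03j, 0.02-0.04j], [0.23+0.01j, (-0.04+0.25j), (-0.04-0.02j)], [-0.05-0.03j, (0.04-0.05j), 0.01j]] + [[0.00-0.26j, -0.28+0.03j, 0.02+0.04j], [0.23-0.01j, (-0.04-0.25j), (-0.04+0.02j)], [(-0.05+0.03j), (0.04+0.05j), -0.01j]] + [[-0.01+0.00j, -0.02-0.00j, -0.08+0.00j], [-0.00+0.00j, -0.01-0.00j, -0.04+0.00j], [-0.06+0.00j, (-0.09-0j), -0.44+0.00j]]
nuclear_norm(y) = 1.51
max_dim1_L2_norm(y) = 0.58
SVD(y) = [[0.92, -0.26, -0.29], [0.39, 0.66, 0.64], [0.02, -0.70, 0.71]] @ diag([0.6009921657854619, 0.48236821253263423, 0.42735152299081813]) @ [[0.29,-0.95,-0.13], [0.85,0.19,0.49], [0.44,0.26,-0.86]]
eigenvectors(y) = [[(0.73+0j), (0.73-0j), (0.17+0j)], [(0.05-0.66j), 0.05+0.66j, 0.08+0.00j], [(-0.1+0.13j), (-0.1-0.13j), 0.98+0.00j]]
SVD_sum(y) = [[0.16, -0.52, -0.07], [0.07, -0.22, -0.03], [0.00, -0.01, -0.00]] + [[-0.11,  -0.02,  -0.06], [0.27,  0.06,  0.16], [-0.29,  -0.07,  -0.17]] + [[-0.05, -0.03, 0.11], [0.12, 0.07, -0.24], [0.13, 0.08, -0.26]]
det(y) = -0.12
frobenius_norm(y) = 0.88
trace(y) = -0.52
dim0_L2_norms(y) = [0.48, 0.59, 0.44]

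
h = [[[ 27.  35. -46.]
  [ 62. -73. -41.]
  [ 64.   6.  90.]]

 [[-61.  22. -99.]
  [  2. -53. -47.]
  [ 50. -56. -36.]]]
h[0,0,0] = 27.0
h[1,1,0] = 2.0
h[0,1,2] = -41.0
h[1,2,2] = -36.0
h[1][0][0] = -61.0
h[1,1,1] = -53.0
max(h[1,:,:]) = 50.0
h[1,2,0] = 50.0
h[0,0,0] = 27.0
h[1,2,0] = 50.0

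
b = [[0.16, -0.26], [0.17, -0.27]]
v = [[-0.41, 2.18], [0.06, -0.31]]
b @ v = [[-0.08, 0.43], [-0.09, 0.45]]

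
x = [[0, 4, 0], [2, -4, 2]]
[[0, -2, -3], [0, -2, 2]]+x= [[0, 2, -3], [2, -6, 4]]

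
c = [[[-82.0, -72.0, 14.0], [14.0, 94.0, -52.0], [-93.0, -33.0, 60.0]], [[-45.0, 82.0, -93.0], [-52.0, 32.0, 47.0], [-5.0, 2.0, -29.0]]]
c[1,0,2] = -93.0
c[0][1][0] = 14.0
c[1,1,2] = 47.0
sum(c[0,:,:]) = -150.0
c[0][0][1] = -72.0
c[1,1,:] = [-52.0, 32.0, 47.0]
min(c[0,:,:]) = -93.0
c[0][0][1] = -72.0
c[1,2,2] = -29.0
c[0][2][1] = -33.0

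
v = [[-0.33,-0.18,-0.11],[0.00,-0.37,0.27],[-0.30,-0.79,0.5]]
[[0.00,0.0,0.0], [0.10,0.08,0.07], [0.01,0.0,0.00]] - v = [[0.33,0.18,0.11], [0.10,0.45,-0.20], [0.31,0.79,-0.50]]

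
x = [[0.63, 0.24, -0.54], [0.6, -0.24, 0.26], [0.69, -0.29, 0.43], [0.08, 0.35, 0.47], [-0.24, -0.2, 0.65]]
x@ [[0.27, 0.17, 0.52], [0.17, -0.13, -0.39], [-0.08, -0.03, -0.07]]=[[0.25, 0.09, 0.27], [0.10, 0.13, 0.39], [0.10, 0.14, 0.44], [0.04, -0.05, -0.13], [-0.15, -0.03, -0.09]]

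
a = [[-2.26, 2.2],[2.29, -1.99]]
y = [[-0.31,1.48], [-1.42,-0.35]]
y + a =[[-2.57, 3.68], [0.87, -2.34]]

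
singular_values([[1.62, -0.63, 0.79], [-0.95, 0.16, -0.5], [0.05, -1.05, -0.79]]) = [2.19, 1.33, 0.07]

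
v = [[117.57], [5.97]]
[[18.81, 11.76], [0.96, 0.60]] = v @ [[0.16, 0.1]]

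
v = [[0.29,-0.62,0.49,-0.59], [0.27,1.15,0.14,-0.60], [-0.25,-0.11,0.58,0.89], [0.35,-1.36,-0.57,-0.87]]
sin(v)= [[0.28, -0.38, 0.56, -0.58], [0.22, 0.79, 0.01, -0.53], [-0.21, 0.10, 0.62, 0.81], [0.35, -1.12, -0.46, -0.86]]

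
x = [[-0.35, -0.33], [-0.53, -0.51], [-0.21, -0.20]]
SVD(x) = [[-0.52, 0.80],[-0.79, -0.58],[-0.31, 0.13]] @ diag([0.9254636046260698, 0.004137210717608034]) @ [[0.72,  0.69], [-0.69,  0.72]]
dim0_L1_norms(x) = [1.09, 1.04]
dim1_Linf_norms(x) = [0.35, 0.53, 0.21]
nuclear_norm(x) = 0.93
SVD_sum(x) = [[-0.35, -0.33], [-0.53, -0.51], [-0.21, -0.2]] + [[-0.00, 0.00], [0.0, -0.00], [-0.00, 0.00]]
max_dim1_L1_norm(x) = 1.04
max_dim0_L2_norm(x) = 0.67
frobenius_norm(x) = 0.93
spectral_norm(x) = 0.93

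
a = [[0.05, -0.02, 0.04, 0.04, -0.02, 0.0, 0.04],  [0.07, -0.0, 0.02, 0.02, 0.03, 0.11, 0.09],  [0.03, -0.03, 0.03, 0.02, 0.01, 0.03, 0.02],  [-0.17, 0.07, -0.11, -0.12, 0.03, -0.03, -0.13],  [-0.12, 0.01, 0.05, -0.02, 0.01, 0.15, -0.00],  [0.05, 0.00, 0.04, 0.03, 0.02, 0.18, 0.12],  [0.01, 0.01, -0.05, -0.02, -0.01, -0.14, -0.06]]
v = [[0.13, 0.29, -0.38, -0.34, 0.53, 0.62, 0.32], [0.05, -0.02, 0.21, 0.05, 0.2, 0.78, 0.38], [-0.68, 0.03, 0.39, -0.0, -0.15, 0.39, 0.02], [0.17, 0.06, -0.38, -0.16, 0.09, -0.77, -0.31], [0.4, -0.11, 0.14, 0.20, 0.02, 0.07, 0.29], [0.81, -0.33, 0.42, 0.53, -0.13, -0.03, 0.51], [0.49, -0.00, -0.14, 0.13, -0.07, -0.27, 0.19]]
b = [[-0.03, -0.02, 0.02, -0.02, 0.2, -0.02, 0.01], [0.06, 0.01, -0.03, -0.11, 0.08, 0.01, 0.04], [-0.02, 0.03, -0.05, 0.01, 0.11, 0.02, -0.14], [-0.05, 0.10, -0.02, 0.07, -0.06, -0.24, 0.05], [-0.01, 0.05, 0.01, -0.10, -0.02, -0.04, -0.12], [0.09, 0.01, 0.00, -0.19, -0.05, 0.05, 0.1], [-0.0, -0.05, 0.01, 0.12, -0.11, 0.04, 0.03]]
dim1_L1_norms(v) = [2.61, 1.69, 1.66, 1.94, 1.23, 2.76, 1.29]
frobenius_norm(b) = 0.55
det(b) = -0.00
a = b @ v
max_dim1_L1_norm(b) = 0.59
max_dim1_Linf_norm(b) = 0.24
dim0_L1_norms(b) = [0.26, 0.27, 0.14, 0.62, 0.63, 0.42, 0.49]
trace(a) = 0.09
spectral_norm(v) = 1.54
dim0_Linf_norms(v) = [0.81, 0.33, 0.42, 0.53, 0.53, 0.78, 0.51]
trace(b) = 0.06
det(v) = -0.00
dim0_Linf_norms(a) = [0.17, 0.07, 0.11, 0.12, 0.03, 0.18, 0.13]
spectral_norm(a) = 0.39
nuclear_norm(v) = 4.46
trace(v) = 0.52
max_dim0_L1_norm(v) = 2.93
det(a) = 0.00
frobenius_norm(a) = 0.49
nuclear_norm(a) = 0.80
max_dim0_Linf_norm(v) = 0.81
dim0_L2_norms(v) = [1.25, 0.46, 0.84, 0.69, 0.61, 1.35, 0.85]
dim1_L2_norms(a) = [0.09, 0.16, 0.07, 0.28, 0.2, 0.23, 0.16]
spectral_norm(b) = 0.33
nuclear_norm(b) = 1.17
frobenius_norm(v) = 2.42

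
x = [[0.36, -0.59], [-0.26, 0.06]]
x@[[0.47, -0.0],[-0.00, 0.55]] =[[0.17, -0.32], [-0.12, 0.03]]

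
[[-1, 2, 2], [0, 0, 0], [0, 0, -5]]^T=[[-1, 0, 0], [2, 0, 0], [2, 0, -5]]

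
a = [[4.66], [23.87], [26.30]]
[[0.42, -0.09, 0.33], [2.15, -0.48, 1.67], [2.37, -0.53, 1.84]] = a @ [[0.09, -0.02, 0.07]]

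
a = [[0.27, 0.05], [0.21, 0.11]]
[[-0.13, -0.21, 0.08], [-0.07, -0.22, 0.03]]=a @ [[-0.58, -0.61, 0.36], [0.51, -0.82, -0.44]]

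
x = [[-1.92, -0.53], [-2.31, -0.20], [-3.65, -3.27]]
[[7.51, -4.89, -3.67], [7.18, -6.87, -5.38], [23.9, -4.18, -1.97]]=x @[[-2.74, 3.17, 2.52], [-4.25, -2.26, -2.21]]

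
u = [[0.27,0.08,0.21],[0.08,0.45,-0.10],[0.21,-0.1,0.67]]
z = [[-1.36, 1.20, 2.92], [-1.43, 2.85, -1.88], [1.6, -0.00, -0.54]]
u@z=[[-0.15,0.55,0.52], [-0.91,1.38,-0.56], [0.93,-0.03,0.44]]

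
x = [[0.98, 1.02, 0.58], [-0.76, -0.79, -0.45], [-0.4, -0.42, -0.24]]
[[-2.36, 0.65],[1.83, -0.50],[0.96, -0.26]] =x @ [[-1.73, 1.31], [-1.59, -0.49], [1.65, -0.23]]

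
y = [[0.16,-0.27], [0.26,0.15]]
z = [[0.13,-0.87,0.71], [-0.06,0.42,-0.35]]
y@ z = [[0.04,-0.25,0.21], [0.02,-0.16,0.13]]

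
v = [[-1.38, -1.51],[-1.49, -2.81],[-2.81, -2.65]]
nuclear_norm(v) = 6.15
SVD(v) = [[-0.38, 0.12], [-0.58, -0.8], [-0.72, 0.59]] @ diag([5.345002028307504, 0.8063828603019023]) @ [[0.64, 0.77],[-0.77, 0.64]]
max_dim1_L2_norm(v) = 3.86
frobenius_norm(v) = 5.41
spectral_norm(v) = 5.35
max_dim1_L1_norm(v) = 5.46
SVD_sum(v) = [[-1.30, -1.57], [-1.99, -2.40], [-2.45, -2.95]] + [[-0.08,  0.06], [0.5,  -0.41], [-0.36,  0.30]]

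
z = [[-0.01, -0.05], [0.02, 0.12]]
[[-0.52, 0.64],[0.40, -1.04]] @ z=[[0.02, 0.10],[-0.02, -0.14]]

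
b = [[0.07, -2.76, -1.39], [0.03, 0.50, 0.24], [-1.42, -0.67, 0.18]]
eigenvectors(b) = [[0.75, 0.65, -0.31], [-0.11, -0.14, 0.42], [-0.65, 0.75, -0.85]]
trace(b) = 0.75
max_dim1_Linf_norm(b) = 2.76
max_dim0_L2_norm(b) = 2.88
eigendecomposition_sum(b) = [[0.75, -1.23, -0.88], [-0.11, 0.18, 0.13], [-0.65, 1.07, 0.77]] + [[-0.68, -1.54, -0.51], [0.14, 0.33, 0.11], [-0.77, -1.76, -0.59]] + [[0.00, 0.01, 0.0], [-0.0, -0.01, -0.0], [0.00, 0.02, 0.0]]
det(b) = 0.01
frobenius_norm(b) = 3.52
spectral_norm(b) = 3.19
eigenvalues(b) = [1.69, -0.94, -0.01]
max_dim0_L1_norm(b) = 3.93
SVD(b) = [[0.96, 0.20, 0.17], [-0.17, -0.01, 0.98], [0.2, -0.98, 0.03]] @ diag([3.188801063520658, 1.480654872096639, 0.00298781291454228]) @ [[-0.07, -0.90, -0.42], [0.95, 0.07, -0.31], [0.31, -0.42, 0.85]]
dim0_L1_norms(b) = [1.52, 3.93, 1.81]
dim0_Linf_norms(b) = [1.42, 2.76, 1.39]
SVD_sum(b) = [[-0.21, -2.78, -1.3], [0.04, 0.50, 0.23], [-0.04, -0.57, -0.26]] + [[0.28,0.02,-0.09],[-0.01,-0.0,0.0],[-1.38,-0.1,0.44]] + [[0.0,  -0.0,  0.0], [0.0,  -0.0,  0.0], [0.0,  -0.00,  0.00]]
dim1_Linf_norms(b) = [2.76, 0.5, 1.42]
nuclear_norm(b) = 4.67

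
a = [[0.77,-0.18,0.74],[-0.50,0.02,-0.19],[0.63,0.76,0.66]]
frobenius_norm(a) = 1.69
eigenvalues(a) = [-0.31, 1.2, 0.56]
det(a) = -0.21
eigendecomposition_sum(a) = [[-0.11, -0.17, 0.05], [-0.09, -0.14, 0.04], [0.14, 0.22, -0.06]] + [[0.97, 0.57, 1.12], [-0.48, -0.28, -0.56], [0.45, 0.27, 0.52]] + [[-0.09, -0.58, -0.43],[0.07, 0.44, 0.33],[0.04, 0.27, 0.2]]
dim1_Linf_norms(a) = [0.77, 0.5, 0.76]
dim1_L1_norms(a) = [1.69, 0.71, 2.05]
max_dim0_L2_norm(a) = 1.11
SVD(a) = [[-0.64, 0.66, -0.40], [0.31, -0.25, -0.92], [-0.71, -0.71, -0.04]] @ diag([1.534040727445729, 0.691467388900206, 0.19517145443253114]) @ [[-0.71,-0.27,-0.65], [0.27,-0.96,0.10], [0.65,0.11,-0.75]]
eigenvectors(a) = [[-0.56, -0.83, -0.74],[-0.44, 0.41, 0.57],[0.71, -0.38, 0.35]]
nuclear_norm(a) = 2.42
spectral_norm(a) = 1.53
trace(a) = 1.45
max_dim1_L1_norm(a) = 2.05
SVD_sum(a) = [[0.7, 0.26, 0.64], [-0.34, -0.13, -0.31], [0.77, 0.29, 0.70]] + [[0.12, -0.44, 0.05], [-0.05, 0.17, -0.02], [-0.13, 0.47, -0.05]] + [[-0.05, -0.01, 0.06], [-0.12, -0.02, 0.13], [-0.01, -0.0, 0.01]]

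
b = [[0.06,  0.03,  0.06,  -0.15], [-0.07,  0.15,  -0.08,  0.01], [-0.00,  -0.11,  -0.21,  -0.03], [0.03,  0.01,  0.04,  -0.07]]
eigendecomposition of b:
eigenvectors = [[-0.1, -0.89, -0.84, -0.31],[-0.95, -0.32, -0.21, 0.14],[0.28, 0.19, 0.2, 0.92],[-0.01, -0.27, -0.45, -0.19]]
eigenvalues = [0.17, 0.01, -0.03, -0.22]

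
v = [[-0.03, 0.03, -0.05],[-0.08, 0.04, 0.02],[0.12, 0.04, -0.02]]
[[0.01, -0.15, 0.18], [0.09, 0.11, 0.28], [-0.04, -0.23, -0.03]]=v @ [[-0.52, -1.11, -1.61], [0.92, -0.94, 3.92], [0.57, 3.01, -0.21]]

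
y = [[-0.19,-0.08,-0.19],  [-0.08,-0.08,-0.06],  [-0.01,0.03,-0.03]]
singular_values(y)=[0.31, 0.06, 0.0]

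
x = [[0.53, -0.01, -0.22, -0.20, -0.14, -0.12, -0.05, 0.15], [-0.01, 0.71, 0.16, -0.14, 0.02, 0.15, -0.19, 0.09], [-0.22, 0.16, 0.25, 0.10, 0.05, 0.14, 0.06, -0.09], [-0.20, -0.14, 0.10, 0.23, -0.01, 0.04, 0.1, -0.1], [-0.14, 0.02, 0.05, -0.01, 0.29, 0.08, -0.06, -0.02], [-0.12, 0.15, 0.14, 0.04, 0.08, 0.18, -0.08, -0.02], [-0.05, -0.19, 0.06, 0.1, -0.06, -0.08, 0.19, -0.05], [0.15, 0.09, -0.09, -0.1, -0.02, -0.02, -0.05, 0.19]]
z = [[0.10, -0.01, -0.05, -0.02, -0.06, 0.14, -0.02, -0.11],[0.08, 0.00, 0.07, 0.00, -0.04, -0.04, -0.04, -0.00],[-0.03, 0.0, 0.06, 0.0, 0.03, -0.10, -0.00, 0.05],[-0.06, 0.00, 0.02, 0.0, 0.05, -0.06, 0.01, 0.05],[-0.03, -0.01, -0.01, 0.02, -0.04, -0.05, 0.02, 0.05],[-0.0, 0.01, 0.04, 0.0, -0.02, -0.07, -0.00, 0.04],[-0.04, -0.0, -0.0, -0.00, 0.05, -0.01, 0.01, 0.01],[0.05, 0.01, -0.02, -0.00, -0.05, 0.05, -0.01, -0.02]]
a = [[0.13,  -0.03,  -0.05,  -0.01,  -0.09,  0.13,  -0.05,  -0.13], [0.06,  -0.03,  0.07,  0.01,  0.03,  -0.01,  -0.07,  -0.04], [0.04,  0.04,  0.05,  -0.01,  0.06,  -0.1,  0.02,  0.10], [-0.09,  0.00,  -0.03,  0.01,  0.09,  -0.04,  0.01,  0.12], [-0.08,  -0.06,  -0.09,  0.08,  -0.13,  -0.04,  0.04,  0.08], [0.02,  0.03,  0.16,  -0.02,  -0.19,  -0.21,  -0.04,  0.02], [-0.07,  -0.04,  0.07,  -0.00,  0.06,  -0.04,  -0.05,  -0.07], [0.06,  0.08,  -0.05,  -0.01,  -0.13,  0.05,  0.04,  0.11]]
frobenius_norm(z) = 0.35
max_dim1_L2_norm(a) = 0.33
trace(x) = 2.57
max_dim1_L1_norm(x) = 1.47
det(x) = -0.00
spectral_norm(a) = 0.36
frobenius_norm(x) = 1.33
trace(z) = 0.04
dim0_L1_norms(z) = [0.39, 0.04, 0.27, 0.04, 0.34, 0.52, 0.11, 0.33]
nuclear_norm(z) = 0.59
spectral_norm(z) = 0.31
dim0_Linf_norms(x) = [0.53, 0.71, 0.25, 0.23, 0.29, 0.18, 0.19, 0.19]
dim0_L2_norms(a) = [0.21, 0.13, 0.23, 0.09, 0.31, 0.28, 0.12, 0.26]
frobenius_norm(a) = 0.61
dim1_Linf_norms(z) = [0.14, 0.08, 0.1, 0.06, 0.05, 0.07, 0.05, 0.05]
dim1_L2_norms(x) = [0.65, 0.79, 0.42, 0.38, 0.34, 0.32, 0.32, 0.3]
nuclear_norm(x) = 2.58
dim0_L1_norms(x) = [1.42, 1.47, 1.07, 0.92, 0.67, 0.81, 0.78, 0.71]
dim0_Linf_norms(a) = [0.13, 0.08, 0.16, 0.08, 0.19, 0.21, 0.07, 0.13]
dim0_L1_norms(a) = [0.55, 0.31, 0.57, 0.15, 0.78, 0.62, 0.32, 0.67]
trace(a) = -0.12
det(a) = 0.00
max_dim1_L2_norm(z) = 0.22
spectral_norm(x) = 0.92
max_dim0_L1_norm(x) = 1.47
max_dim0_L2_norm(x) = 0.79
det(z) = -0.00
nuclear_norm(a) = 1.35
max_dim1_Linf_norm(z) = 0.14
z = x @ a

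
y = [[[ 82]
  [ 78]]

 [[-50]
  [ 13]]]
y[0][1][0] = 78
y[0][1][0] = 78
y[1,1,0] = 13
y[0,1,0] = 78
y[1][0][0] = -50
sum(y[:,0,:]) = 32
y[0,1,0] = 78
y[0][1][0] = 78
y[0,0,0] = 82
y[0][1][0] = 78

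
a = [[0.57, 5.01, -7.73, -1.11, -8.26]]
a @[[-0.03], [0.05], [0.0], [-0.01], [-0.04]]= [[0.57]]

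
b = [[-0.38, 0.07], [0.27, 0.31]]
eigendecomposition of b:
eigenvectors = [[-0.94, -0.10], [0.35, -1.0]]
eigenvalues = [-0.41, 0.34]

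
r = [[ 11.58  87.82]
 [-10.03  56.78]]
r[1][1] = 56.78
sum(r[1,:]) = 46.75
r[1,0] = -10.03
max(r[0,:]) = 87.82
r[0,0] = 11.58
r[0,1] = 87.82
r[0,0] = 11.58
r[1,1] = 56.78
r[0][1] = 87.82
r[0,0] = 11.58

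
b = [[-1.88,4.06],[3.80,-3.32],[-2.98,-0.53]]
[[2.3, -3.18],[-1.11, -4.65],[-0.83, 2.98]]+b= [[0.42, 0.88], [2.69, -7.97], [-3.81, 2.45]]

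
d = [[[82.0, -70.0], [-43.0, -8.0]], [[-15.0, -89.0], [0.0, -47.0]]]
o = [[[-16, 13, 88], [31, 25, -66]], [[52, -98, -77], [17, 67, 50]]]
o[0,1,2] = -66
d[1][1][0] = 0.0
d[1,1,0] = 0.0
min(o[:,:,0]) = -16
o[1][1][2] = 50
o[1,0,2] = -77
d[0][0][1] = -70.0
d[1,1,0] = 0.0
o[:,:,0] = [[-16, 31], [52, 17]]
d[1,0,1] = -89.0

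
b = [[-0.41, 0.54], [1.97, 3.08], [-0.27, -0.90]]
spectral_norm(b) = 3.77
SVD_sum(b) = [[0.13, 0.22], [1.88, 3.13], [-0.47, -0.78]] + [[-0.54, 0.32], [0.09, -0.05], [0.20, -0.12]]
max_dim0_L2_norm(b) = 3.25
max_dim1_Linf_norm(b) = 3.08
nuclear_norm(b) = 4.45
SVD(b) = [[0.07, -0.93],[0.97, 0.15],[-0.24, 0.34]] @ diag([3.7748139998135724, 0.6787335757213309]) @ [[0.52, 0.86], [0.86, -0.52]]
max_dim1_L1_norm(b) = 5.05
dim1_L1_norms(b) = [0.95, 5.05, 1.17]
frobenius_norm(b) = 3.84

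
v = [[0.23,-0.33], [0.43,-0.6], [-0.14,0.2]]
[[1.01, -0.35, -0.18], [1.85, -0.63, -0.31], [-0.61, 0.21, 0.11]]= v@[[1.77, 1.06, 2.54], [-1.82, 1.81, 2.33]]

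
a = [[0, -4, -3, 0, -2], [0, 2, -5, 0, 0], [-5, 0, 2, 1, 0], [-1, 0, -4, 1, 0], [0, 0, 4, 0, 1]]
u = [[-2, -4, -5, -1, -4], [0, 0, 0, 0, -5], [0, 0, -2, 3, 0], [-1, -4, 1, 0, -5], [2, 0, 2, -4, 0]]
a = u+[[2, 0, 2, 1, 2], [0, 2, -5, 0, 5], [-5, 0, 4, -2, 0], [0, 4, -5, 1, 5], [-2, 0, 2, 4, 1]]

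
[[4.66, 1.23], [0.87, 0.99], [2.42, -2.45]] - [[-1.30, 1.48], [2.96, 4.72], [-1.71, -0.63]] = [[5.96, -0.25], [-2.09, -3.73], [4.13, -1.82]]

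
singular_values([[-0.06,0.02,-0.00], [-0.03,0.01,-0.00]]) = [0.07, 0.0]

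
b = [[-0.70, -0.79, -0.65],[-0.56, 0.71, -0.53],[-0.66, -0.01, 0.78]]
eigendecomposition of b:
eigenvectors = [[0.89+0.00j, (0.21-0.27j), (0.21+0.27j)],[(0.34+0j), (-0.68+0j), -0.68-0.00j],[(0.3+0j), (0.15+0.63j), (0.15-0.63j)]]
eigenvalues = [(-1.22+0j), (1+0.27j), (1-0.27j)]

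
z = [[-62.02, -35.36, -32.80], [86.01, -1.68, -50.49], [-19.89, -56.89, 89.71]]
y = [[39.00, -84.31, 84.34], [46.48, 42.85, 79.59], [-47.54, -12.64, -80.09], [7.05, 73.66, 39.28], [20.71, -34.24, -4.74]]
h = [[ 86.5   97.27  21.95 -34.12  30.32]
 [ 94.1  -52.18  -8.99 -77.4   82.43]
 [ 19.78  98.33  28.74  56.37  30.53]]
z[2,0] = -19.89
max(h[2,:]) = 98.33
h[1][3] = -77.4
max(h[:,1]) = 98.33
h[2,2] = 28.74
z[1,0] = 86.01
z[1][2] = -50.49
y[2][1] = -12.64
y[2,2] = -80.09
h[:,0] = [86.5, 94.1, 19.78]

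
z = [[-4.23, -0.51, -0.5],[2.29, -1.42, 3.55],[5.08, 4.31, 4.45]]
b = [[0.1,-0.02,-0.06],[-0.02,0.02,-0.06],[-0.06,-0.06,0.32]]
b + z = [[-4.13, -0.53, -0.56], [2.27, -1.4, 3.49], [5.02, 4.25, 4.77]]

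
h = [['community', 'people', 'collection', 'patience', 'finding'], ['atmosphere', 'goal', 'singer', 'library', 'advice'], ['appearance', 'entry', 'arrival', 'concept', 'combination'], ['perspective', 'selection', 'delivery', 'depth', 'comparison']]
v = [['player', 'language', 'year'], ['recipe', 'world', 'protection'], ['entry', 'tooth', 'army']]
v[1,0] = 'recipe'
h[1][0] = 'atmosphere'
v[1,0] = 'recipe'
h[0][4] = 'finding'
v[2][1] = 'tooth'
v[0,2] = 'year'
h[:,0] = ['community', 'atmosphere', 'appearance', 'perspective']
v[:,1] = ['language', 'world', 'tooth']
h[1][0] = 'atmosphere'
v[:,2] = ['year', 'protection', 'army']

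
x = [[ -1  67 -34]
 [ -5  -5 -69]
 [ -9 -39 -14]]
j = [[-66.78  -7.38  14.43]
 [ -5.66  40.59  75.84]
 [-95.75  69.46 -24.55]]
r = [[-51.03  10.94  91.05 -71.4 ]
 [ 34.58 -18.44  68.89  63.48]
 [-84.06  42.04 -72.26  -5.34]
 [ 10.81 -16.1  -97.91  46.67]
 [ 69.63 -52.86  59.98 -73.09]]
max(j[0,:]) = 14.43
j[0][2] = 14.43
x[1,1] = -5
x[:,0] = [-1, -5, -9]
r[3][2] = -97.91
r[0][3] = -71.4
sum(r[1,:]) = 148.51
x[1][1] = -5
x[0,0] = -1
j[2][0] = -95.75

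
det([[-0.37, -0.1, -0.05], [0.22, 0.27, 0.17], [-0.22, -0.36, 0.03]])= -0.020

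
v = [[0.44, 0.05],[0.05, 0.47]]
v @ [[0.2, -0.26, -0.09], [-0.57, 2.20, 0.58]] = [[0.06, -0.0, -0.01],[-0.26, 1.02, 0.27]]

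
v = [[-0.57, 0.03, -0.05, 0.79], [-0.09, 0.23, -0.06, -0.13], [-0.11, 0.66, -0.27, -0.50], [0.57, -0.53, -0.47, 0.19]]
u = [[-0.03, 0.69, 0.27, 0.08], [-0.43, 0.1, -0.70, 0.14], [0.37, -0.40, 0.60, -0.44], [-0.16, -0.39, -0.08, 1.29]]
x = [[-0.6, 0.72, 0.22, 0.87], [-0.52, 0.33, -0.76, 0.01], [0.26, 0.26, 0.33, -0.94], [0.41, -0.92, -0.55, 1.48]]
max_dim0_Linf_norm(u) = 1.29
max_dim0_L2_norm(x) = 1.96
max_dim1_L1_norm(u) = 1.92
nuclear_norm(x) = 4.58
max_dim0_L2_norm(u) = 1.37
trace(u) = 1.96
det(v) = -0.00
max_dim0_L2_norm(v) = 0.96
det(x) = -0.44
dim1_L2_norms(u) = [0.75, 0.84, 0.92, 1.36]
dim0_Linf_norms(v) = [0.57, 0.66, 0.47, 0.79]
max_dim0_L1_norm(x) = 3.3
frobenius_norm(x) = 2.70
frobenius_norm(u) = 1.99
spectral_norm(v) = 1.14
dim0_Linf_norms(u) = [0.43, 0.69, 0.7, 1.29]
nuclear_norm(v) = 2.71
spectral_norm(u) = 1.50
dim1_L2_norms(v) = [0.98, 0.29, 0.88, 0.93]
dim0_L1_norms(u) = [0.99, 1.58, 1.65, 1.95]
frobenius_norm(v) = 1.63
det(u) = 0.09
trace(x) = 1.54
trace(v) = -0.42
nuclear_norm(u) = 3.39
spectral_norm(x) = 2.13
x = v + u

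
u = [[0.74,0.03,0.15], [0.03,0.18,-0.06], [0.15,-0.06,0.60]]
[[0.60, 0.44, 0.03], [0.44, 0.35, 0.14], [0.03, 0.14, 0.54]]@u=[[0.46,0.1,0.08], [0.36,0.07,0.13], [0.11,-0.01,0.32]]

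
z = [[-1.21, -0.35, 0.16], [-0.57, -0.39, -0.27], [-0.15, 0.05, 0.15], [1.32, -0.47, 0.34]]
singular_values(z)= [1.9, 0.73, 0.4]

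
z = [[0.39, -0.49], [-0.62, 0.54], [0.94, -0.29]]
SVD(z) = [[-0.43, 0.60], [0.59, -0.38], [-0.69, -0.70]] @ diag([1.382751178665668, 0.35199315035765383]) @ [[-0.85, 0.52], [-0.52, -0.85]]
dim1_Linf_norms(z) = [0.49, 0.62, 0.94]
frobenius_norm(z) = 1.43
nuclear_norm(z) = 1.73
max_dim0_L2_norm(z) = 1.19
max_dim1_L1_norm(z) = 1.23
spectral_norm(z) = 1.38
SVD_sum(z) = [[0.50, -0.31], [-0.69, 0.43], [0.81, -0.5]] + [[-0.11, -0.18], [0.07, 0.11], [0.13, 0.21]]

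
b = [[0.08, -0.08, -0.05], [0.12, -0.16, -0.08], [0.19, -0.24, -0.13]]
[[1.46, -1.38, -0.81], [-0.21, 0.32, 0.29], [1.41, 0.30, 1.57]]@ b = [[-0.2,0.30,0.14], [0.08,-0.10,-0.05], [0.45,-0.54,-0.30]]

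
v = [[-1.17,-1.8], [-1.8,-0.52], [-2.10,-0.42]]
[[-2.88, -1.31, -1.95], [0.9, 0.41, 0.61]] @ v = [[9.82,6.68], [-3.07,-2.09]]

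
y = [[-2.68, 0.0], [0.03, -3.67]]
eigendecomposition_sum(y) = [[-0.00, -0.00], [0.11, -3.67]] + [[-2.68, -0.00], [-0.08, -0.0]]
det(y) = 9.84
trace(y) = -6.35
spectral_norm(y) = 3.67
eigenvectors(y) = [[0.0, 1.00], [1.00, 0.03]]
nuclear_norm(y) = 6.35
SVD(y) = [[-0.01,  1.00], [1.00,  0.01]] @ diag([3.670262653449727, 2.679808212296576]) @ [[0.02,-1.0], [-1.0,-0.02]]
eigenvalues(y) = [-3.67, -2.68]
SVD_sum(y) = [[-0.00, 0.05], [0.06, -3.67]] + [[-2.68, -0.05], [-0.03, -0.0]]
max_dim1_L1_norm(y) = 3.7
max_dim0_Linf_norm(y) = 3.67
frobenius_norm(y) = 4.54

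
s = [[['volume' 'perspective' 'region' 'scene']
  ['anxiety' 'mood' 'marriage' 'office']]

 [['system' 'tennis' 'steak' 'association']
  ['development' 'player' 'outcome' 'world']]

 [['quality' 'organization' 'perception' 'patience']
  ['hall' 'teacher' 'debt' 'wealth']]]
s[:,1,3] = ['office', 'world', 'wealth']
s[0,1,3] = 'office'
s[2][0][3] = 'patience'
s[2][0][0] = 'quality'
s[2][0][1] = 'organization'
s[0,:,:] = [['volume', 'perspective', 'region', 'scene'], ['anxiety', 'mood', 'marriage', 'office']]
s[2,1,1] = 'teacher'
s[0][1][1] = 'mood'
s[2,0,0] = 'quality'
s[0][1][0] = 'anxiety'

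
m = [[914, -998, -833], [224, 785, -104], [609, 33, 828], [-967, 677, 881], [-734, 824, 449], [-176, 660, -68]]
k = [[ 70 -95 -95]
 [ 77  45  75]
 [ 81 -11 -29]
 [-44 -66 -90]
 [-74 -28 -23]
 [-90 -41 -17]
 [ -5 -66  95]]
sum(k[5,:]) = -148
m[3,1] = 677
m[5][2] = -68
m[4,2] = 449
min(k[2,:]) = -29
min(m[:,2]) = -833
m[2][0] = 609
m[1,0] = 224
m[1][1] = 785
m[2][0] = 609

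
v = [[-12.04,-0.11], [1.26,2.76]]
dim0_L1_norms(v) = [13.3, 2.87]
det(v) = -33.09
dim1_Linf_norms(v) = [12.04, 2.76]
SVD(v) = [[-0.99, 0.11],[0.11, 0.99]] @ diag([12.112596411273596, 2.732015405813435]) @ [[1.00, 0.03], [-0.03, 1.00]]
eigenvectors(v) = [[-1.0, 0.01], [0.08, -1.00]]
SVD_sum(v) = [[-12.03, -0.42],  [1.35, 0.05]] + [[-0.01,0.31], [-0.09,2.71]]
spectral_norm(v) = 12.11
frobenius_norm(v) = 12.42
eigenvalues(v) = [-12.03, 2.75]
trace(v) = -9.28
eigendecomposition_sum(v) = [[-12.04, -0.09],[1.03, 0.01]] + [[-0.0,  -0.02], [0.23,  2.75]]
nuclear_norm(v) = 14.84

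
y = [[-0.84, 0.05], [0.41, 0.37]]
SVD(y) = [[-0.87, 0.49], [0.49, 0.87]] @ diag([0.9432593602620014, 0.3512289556373738]) @ [[0.99,0.14], [-0.14,0.99]]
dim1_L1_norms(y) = [0.89, 0.78]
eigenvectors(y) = [[-0.95, -0.04], [0.32, -1.00]]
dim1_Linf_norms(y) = [0.84, 0.41]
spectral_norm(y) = 0.94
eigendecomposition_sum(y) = [[-0.85, 0.03], [0.28, -0.01]] + [[0.01, 0.02], [0.13, 0.38]]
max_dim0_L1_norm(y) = 1.25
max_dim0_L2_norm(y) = 0.93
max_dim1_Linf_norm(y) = 0.84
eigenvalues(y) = [-0.86, 0.39]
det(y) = -0.33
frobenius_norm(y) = 1.01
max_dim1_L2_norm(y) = 0.84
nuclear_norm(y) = 1.29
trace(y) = -0.47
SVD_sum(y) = [[-0.82, -0.12], [0.45, 0.07]] + [[-0.02, 0.17], [-0.04, 0.3]]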